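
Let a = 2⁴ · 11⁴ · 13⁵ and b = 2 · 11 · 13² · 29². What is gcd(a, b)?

3718

min exponent per shared prime: 2 · 11 · 13² = 3718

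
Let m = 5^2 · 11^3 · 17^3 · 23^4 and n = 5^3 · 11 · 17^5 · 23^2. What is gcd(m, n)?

714718675

min exponent per shared prime: 5^2 · 11 · 17^3 · 23^2 = 714718675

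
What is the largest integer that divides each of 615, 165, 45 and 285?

15

gcd(615, 165): 615 = 3·165 + 120; 165 = 1·120 + 45; 120 = 2·45 + 30; 45 = 1·30 + 15; 30 = 2·15 + 0 → 15
gcd(15, 45): 45 = 3·15 + 0 → 15
gcd(15, 285): 285 = 19·15 + 0 → 15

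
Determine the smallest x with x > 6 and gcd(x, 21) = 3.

9

21 = 3·7. Any x with gcd(x, 21) = 3 is a multiple of 3, say 3s, with s coprime to 7.
Need s > 6/3, so s ≥ 3. First s ≥ 3 with gcd(s, 7) = 1 is s = 3. Thus x = 3·3 = 9.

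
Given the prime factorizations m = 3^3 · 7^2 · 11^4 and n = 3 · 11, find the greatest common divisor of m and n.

33

min exponent per shared prime: 3 · 11 = 33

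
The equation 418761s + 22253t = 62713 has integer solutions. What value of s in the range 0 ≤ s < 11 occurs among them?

1

Reduce mod 22253: 418761s ≡ 62713 (mod 22253). With g = gcd(418761, 22253) = 2023 dividing 62713, divide through: 207s ≡ 31 (mod 11).
Since gcd(207, 11) = 1, s ≡ 31·(207)⁻¹ ≡ 1 (mod 11). Smallest non-negative: 1.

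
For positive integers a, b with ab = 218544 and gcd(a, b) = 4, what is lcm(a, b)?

54636

Since gcd(a,b)·lcm(a,b) = ab, lcm = 218544/4 = 54636.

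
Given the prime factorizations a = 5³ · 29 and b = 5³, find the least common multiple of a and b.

3625

max exponent per prime: 5³ · 29 = 3625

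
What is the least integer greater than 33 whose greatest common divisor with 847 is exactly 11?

44

847 = 11·77. Any k with gcd(k, 847) = 11 is a multiple of 11, say 11s, with s coprime to 77.
Need s > 33/11, so s ≥ 4. First s ≥ 4 with gcd(s, 77) = 1 is s = 4. Thus k = 11·4 = 44.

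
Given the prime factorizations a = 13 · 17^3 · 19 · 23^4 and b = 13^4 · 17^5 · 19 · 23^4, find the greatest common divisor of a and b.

339590131751

min exponent per shared prime: 13 · 17^3 · 19 · 23^4 = 339590131751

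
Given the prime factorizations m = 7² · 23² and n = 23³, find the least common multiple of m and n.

max exponent per prime: 7² · 23³ = 596183

596183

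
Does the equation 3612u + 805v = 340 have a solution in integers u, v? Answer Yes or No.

By Bézout, 3612u + 805v = 340 has integer solutions iff gcd(3612, 805) | 340.
Euclid: 3612 = 4·805 + 392; 805 = 2·392 + 21; 392 = 18·21 + 14; 21 = 1·14 + 7; 14 = 2·7 + 0. gcd = 7; 340 mod 7 = 4. No.

No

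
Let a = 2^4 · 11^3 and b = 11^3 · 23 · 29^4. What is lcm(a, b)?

max exponent per prime: 2^4 · 11^3 · 23 · 29^4 = 346431892048

346431892048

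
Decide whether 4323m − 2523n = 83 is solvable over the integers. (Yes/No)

No

gcd(4323, 2523): 4323 = 1·2523 + 1800; 2523 = 1·1800 + 723; 1800 = 2·723 + 354; 723 = 2·354 + 15; 354 = 23·15 + 9; 15 = 1·9 + 6; 9 = 1·6 + 3; 6 = 2·3 + 0 → 3
3 does not divide 83, so a solution does not exist.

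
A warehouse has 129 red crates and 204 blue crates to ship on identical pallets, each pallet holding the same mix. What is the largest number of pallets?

Euclid: 204 = 1·129 + 75; 129 = 1·75 + 54; 75 = 1·54 + 21; 54 = 2·21 + 12; 21 = 1·12 + 9; 12 = 1·9 + 3; 9 = 3·3 + 0. Last nonzero remainder: 3.

3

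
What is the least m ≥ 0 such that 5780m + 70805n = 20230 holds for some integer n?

28

gcd(5780, 70805) = 1445 (Euclid: 70805 = 12·5780 + 1445; 5780 = 4·1445 + 0), and 1445 | 20230.
Extended Euclid: 5780·(-12) + 70805·(1) = 1445. Scale by 14: m₀ = -168.
General solution m = m₀ + 49t; reducing mod 49 gives m = 28 (and n = -2).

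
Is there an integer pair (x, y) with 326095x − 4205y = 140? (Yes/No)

Yes

By Bézout, 326095x − 4205y = 140 has integer solutions iff gcd(326095, 4205) | 140.
Euclid: 326095 = 77·4205 + 2310; 4205 = 1·2310 + 1895; 2310 = 1·1895 + 415; 1895 = 4·415 + 235; 415 = 1·235 + 180; 235 = 1·180 + 55; 180 = 3·55 + 15; 55 = 3·15 + 10; 15 = 1·10 + 5; 10 = 2·5 + 0. gcd = 5; 140 mod 5 = 0. Yes.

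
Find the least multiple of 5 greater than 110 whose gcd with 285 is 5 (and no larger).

115

gcd(m, 285) = 5 forces 5 | m; write m = 5s. Then gcd(5s, 5·57) = 5·gcd(s, 57), so need gcd(s, 57) = 1.
5s > 110 gives s ≥ 23. The least s ≥ 23 coprime to 57 is 23, so m = 5·23 = 115.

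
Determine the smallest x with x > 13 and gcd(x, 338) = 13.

39

gcd(x, 338) = 13 forces 13 | x; write x = 13s. Then gcd(13s, 13·26) = 13·gcd(s, 26), so need gcd(s, 26) = 1.
13s > 13 gives s ≥ 2. The least s ≥ 2 coprime to 26 is 3, so x = 13·3 = 39.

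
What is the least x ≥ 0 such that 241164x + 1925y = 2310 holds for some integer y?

15

gcd(241164, 1925) = 77 (Euclid: 241164 = 125·1925 + 539; 1925 = 3·539 + 308; 539 = 1·308 + 231; 308 = 1·231 + 77; 231 = 3·77 + 0), and 77 | 2310.
Extended Euclid: 241164·(-7) + 1925·(877) = 77. Scale by 30: x₀ = -210.
General solution x = x₀ + 25t; reducing mod 25 gives x = 15 (and y = -1878).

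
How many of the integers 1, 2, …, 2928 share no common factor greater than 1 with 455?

1854

455 = 5·7·13. Inclusion–exclusion on these primes:
2928 − ⌊2928/5⌋ − ⌊2928/7⌋ − ⌊2928/13⌋ + ⌊2928/35⌋ + ⌊2928/65⌋ + ⌊2928/91⌋ − ⌊2928/455⌋ = 1854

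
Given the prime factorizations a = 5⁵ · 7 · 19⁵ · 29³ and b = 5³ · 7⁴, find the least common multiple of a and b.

453110556265346875

max exponent per prime: 5⁵ · 7⁴ · 19⁵ · 29³ = 453110556265346875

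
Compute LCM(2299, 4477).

gcd first: 4477 = 1·2299 + 2178; 2299 = 1·2178 + 121; 2178 = 18·121 + 0 → gcd = 121
lcm = 2299·4477/gcd = 10292623/121 = 85063

85063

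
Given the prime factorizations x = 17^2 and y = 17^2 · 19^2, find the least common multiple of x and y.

104329

max exponent per prime: 17^2 · 19^2 = 104329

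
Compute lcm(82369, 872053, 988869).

29583753577833

lcm(82369, 872053) = 82369·872053/gcd = 71830133557/49 = 1465921093
lcm(1465921093, 988869) = 1465921093·988869/gcd = 1449603925313817/49 = 29583753577833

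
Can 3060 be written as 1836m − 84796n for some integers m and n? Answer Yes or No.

By Bézout, 1836m − 84796n = 3060 has integer solutions iff gcd(1836, 84796) | 3060.
Euclid: 84796 = 46·1836 + 340; 1836 = 5·340 + 136; 340 = 2·136 + 68; 136 = 2·68 + 0. gcd = 68; 3060 mod 68 = 0. Yes.

Yes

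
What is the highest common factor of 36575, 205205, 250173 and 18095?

gcd(36575, 205205): 205205 = 5·36575 + 22330; 36575 = 1·22330 + 14245; 22330 = 1·14245 + 8085; 14245 = 1·8085 + 6160; 8085 = 1·6160 + 1925; 6160 = 3·1925 + 385; 1925 = 5·385 + 0 → 385
gcd(385, 250173): 250173 = 649·385 + 308; 385 = 1·308 + 77; 308 = 4·77 + 0 → 77
gcd(77, 18095): 18095 = 235·77 + 0 → 77

77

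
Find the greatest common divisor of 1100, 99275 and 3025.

275

1100 = 2² · 5² · 11; 99275 = 5² · 11 · 19²; 3025 = 5² · 11²
gcd takes min exponent of each prime: 5² · 11 = 275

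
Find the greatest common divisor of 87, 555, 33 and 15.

gcd(87, 555): 555 = 6·87 + 33; 87 = 2·33 + 21; 33 = 1·21 + 12; 21 = 1·12 + 9; 12 = 1·9 + 3; 9 = 3·3 + 0 → 3
gcd(3, 33): 33 = 11·3 + 0 → 3
gcd(3, 15): 15 = 5·3 + 0 → 3

3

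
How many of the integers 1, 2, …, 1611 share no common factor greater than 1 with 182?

638

182 = 2·7·13. Inclusion–exclusion on these primes:
1611 − ⌊1611/2⌋ − ⌊1611/7⌋ − ⌊1611/13⌋ + ⌊1611/14⌋ + ⌊1611/26⌋ + ⌊1611/91⌋ − ⌊1611/182⌋ = 638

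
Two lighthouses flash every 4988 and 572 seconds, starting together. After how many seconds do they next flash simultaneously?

4988 = 2² · 29 · 43; 572 = 2² · 11 · 13
max exponents: 2² · 11 · 13 · 29 · 43 = 713284

713284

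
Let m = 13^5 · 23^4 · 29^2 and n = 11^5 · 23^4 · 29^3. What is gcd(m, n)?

235346281

min exponent per shared prime: 23^4 · 29^2 = 235346281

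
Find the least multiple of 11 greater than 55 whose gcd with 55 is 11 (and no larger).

66

Multiples of 11 above 55: 11·6, 11·7, … . Need the cofactor coprime to 55/11 = 5.
Checking s = 6, 7, … the first with gcd(s, 5) = 1 is s = 6, giving 66.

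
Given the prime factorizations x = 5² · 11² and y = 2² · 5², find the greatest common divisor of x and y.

25

min exponent per shared prime: 5² = 25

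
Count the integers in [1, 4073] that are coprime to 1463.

Prime factors of 1463: 7, 11, 19. Count integers ≤ 4073 divisible by none of them.
By inclusion–exclusion: 4073 − ⌊4073/7⌋ − ⌊4073/11⌋ − ⌊4073/19⌋ + ⌊4073/77⌋ + ⌊4073/133⌋ + ⌊4073/209⌋ − ⌊4073/1463⌋ = 3007.

3007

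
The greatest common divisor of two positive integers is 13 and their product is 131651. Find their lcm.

10127

Since gcd(u,v)·lcm(u,v) = uv, lcm = 131651/13 = 10127.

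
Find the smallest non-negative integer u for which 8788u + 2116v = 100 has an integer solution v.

Euclid: 8788 = 4·2116 + 324; 2116 = 6·324 + 172; 324 = 1·172 + 152; 172 = 1·152 + 20; 152 = 7·20 + 12; 20 = 1·12 + 8; 12 = 1·8 + 4; 8 = 2·4 + 0 → gcd = 4; 100 = 4·25.
Back-substitution yields 8788·(209) + 2116·(-868) = 4, so one solution is u = 209·25 = 5225, v = -868·25 = -21700.
Solutions in u differ by 2116/4 = 529; the one in [0, 529) is 5225 mod 529 = 464.

464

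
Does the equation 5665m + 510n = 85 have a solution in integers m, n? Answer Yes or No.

Yes

By Bézout, 5665m + 510n = 85 has integer solutions iff gcd(5665, 510) | 85.
Euclid: 5665 = 11·510 + 55; 510 = 9·55 + 15; 55 = 3·15 + 10; 15 = 1·10 + 5; 10 = 2·5 + 0. gcd = 5; 85 mod 5 = 0. Yes.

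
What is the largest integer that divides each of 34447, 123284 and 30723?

34447 = 7² · 19 · 37; 123284 = 2² · 7² · 17 · 37; 30723 = 3 · 7² · 11 · 19
gcd takes min exponent of each prime: 7² = 49

49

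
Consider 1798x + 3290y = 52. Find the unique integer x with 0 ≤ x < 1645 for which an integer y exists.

Reduce mod 3290: 1798x ≡ 52 (mod 3290). With g = gcd(1798, 3290) = 2 dividing 52, divide through: 899x ≡ 26 (mod 1645).
Since gcd(899, 1645) = 1, x ≡ 26·(899)⁻¹ ≡ 1054 (mod 1645). Smallest non-negative: 1054.

1054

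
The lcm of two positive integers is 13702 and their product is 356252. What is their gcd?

From gcd × lcm = uv: gcd = 356252 / 13702 = 26.

26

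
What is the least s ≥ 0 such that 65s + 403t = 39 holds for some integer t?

13

gcd(65, 403) = 13 (Euclid: 403 = 6·65 + 13; 65 = 5·13 + 0), and 13 | 39.
Extended Euclid: 65·(-6) + 403·(1) = 13. Scale by 3: s₀ = -18.
General solution s = s₀ + 31k; reducing mod 31 gives s = 13 (and t = -2).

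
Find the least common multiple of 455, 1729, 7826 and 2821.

lcm(455, 1729) = 455·1729/gcd = 786695/91 = 8645
lcm(8645, 7826) = 8645·7826/gcd = 67655770/91 = 743470
lcm(743470, 2821) = 743470·2821/gcd = 2097328870/91 = 23047570

23047570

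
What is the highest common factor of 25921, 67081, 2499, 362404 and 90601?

gcd(25921, 67081): 67081 = 2·25921 + 15239; 25921 = 1·15239 + 10682; 15239 = 1·10682 + 4557; 10682 = 2·4557 + 1568; 4557 = 2·1568 + 1421; 1568 = 1·1421 + 147; 1421 = 9·147 + 98; 147 = 1·98 + 49; 98 = 2·49 + 0 → 49
gcd(49, 2499): 2499 = 51·49 + 0 → 49
gcd(49, 362404): 362404 = 7396·49 + 0 → 49
gcd(49, 90601): 90601 = 1849·49 + 0 → 49

49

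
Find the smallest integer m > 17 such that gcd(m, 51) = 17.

34

51 = 17·3. Any m with gcd(m, 51) = 17 is a multiple of 17, say 17s, with s coprime to 3.
Need s > 17/17, so s ≥ 2. First s ≥ 2 with gcd(s, 3) = 1 is s = 2. Thus m = 17·2 = 34.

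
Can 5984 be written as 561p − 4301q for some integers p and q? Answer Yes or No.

By Bézout, 561p − 4301q = 5984 has integer solutions iff gcd(561, 4301) | 5984.
Euclid: 4301 = 7·561 + 374; 561 = 1·374 + 187; 374 = 2·187 + 0. gcd = 187; 5984 mod 187 = 0. Yes.

Yes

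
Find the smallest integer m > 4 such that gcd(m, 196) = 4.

Multiples of 4 above 4: 4·2, 4·3, … . Need the cofactor coprime to 196/4 = 49.
Checking s = 2, 3, … the first with gcd(s, 49) = 1 is s = 2, giving 8.

8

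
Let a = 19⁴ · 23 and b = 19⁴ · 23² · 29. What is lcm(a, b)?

1999254461

max exponent per prime: 19⁴ · 23² · 29 = 1999254461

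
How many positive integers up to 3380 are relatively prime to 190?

Prime factors of 190: 2, 5, 19. Count integers ≤ 3380 divisible by none of them.
By inclusion–exclusion: 3380 − ⌊3380/2⌋ − ⌊3380/5⌋ − ⌊3380/19⌋ + ⌊3380/10⌋ + ⌊3380/38⌋ + ⌊3380/95⌋ − ⌊3380/190⌋ = 1281.

1281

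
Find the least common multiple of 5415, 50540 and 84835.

7126140

5415 = 3 · 5 · 19²; 50540 = 2² · 5 · 7 · 19²; 84835 = 5 · 19² · 47
lcm takes max exponent of each prime: 2² · 3 · 5 · 7 · 19² · 47 = 7126140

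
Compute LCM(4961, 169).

gcd first: 4961 = 29·169 + 60; 169 = 2·60 + 49; 60 = 1·49 + 11; 49 = 4·11 + 5; 11 = 2·5 + 1; 5 = 5·1 + 0 → gcd = 1
lcm = 4961·169/gcd = 838409/1 = 838409

838409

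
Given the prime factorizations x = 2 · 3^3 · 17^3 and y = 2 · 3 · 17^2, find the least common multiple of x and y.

265302

max exponent per prime: 2 · 3^3 · 17^3 = 265302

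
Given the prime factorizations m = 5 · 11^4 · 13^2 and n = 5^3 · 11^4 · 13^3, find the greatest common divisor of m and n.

12371645

min exponent per shared prime: 5 · 11^4 · 13^2 = 12371645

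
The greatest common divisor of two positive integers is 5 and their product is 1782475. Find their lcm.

356495

gcd·lcm = product, so lcm = 1782475/5 = 356495.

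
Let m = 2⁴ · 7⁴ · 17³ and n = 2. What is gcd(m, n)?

2

min exponent per shared prime: 2 = 2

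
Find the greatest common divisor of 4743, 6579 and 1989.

153

gcd(4743, 6579): 6579 = 1·4743 + 1836; 4743 = 2·1836 + 1071; 1836 = 1·1071 + 765; 1071 = 1·765 + 306; 765 = 2·306 + 153; 306 = 2·153 + 0 → 153
gcd(153, 1989): 1989 = 13·153 + 0 → 153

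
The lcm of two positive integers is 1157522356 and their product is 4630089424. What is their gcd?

gcd·lcm = product, so gcd = 4630089424/1157522356 = 4.

4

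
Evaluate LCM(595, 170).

1190

595 = 5 · 7 · 17; 170 = 2 · 5 · 17
max exponents: 2 · 5 · 7 · 17 = 1190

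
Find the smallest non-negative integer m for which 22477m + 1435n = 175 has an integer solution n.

65

Euclid: 22477 = 15·1435 + 952; 1435 = 1·952 + 483; 952 = 1·483 + 469; 483 = 1·469 + 14; 469 = 33·14 + 7; 14 = 2·7 + 0 → gcd = 7; 175 = 7·25.
Back-substitution yields 22477·(101) + 1435·(-1582) = 7, so one solution is m = 101·25 = 2525, n = -1582·25 = -39550.
Solutions in m differ by 1435/7 = 205; the one in [0, 205) is 2525 mod 205 = 65.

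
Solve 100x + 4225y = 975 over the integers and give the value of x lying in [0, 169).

52

Euclid: 4225 = 42·100 + 25; 100 = 4·25 + 0 → gcd = 25; 975 = 25·39.
Back-substitution yields 100·(-42) + 4225·(1) = 25, so one solution is x = -42·39 = -1638, y = 1·39 = 39.
Solutions in x differ by 4225/25 = 169; the one in [0, 169) is -1638 mod 169 = 52.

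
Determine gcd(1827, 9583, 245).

7

gcd(1827, 9583): 9583 = 5·1827 + 448; 1827 = 4·448 + 35; 448 = 12·35 + 28; 35 = 1·28 + 7; 28 = 4·7 + 0 → 7
gcd(7, 245): 245 = 35·7 + 0 → 7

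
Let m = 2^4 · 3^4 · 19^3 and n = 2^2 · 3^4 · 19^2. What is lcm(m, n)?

max exponent per prime: 2^4 · 3^4 · 19^3 = 8889264

8889264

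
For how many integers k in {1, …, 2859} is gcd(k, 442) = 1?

1242

442 = 2·13·17. Inclusion–exclusion on these primes:
2859 − ⌊2859/2⌋ − ⌊2859/13⌋ − ⌊2859/17⌋ + ⌊2859/26⌋ + ⌊2859/34⌋ + ⌊2859/221⌋ − ⌊2859/442⌋ = 1242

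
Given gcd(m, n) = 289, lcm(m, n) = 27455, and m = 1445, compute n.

Using mn = gcd(m,n)·lcm(m,n) = 289·27455 = 7934495, we get n = 7934495/1445 = 5491.

5491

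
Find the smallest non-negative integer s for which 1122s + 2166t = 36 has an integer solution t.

gcd(1122, 2166) = 6 (Euclid: 2166 = 1·1122 + 1044; 1122 = 1·1044 + 78; 1044 = 13·78 + 30; 78 = 2·30 + 18; 30 = 1·18 + 12; 18 = 1·12 + 6; 12 = 2·6 + 0), and 6 | 36.
Extended Euclid: 1122·(139) + 2166·(-72) = 6. Scale by 6: s₀ = 834.
General solution s = s₀ + 361k; reducing mod 361 gives s = 112 (and t = -58).

112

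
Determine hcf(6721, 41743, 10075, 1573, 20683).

6721 = 11 · 13 · 47; 41743 = 13³ · 19; 10075 = 5² · 13 · 31; 1573 = 11² · 13; 20683 = 13 · 37 · 43
gcd takes min exponent of each prime: 13 = 13

13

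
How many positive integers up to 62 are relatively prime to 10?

10 = 2·5. Inclusion–exclusion on these primes:
62 − ⌊62/2⌋ − ⌊62/5⌋ + ⌊62/10⌋ = 25

25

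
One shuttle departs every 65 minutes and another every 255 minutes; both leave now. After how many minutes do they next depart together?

3315

gcd first: 255 = 3·65 + 60; 65 = 1·60 + 5; 60 = 12·5 + 0 → gcd = 5
lcm = 65·255/gcd = 16575/5 = 3315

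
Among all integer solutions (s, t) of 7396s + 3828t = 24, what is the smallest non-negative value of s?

633

Reduce mod 3828: 7396s ≡ 24 (mod 3828). With g = gcd(7396, 3828) = 4 dividing 24, divide through: 1849s ≡ 6 (mod 957).
Since gcd(1849, 957) = 1, s ≡ 6·(1849)⁻¹ ≡ 633 (mod 957). Smallest non-negative: 633.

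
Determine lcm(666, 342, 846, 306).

10110546

666 = 2 · 3² · 37; 342 = 2 · 3² · 19; 846 = 2 · 3² · 47; 306 = 2 · 3² · 17
lcm takes max exponent of each prime: 2 · 3² · 17 · 19 · 37 · 47 = 10110546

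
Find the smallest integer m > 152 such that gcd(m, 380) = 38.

gcd(m, 380) = 38 forces 38 | m; write m = 38s. Then gcd(38s, 38·10) = 38·gcd(s, 10), so need gcd(s, 10) = 1.
38s > 152 gives s ≥ 5. The least s ≥ 5 coprime to 10 is 7, so m = 38·7 = 266.

266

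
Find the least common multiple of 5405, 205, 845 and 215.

5405 = 5 · 23 · 47; 205 = 5 · 41; 845 = 5 · 13²; 215 = 5 · 43
lcm takes max exponent of each prime: 5 · 13² · 23 · 41 · 43 · 47 = 1610403535

1610403535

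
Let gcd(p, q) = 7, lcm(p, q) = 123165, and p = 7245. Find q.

Using pq = gcd(p,q)·lcm(p,q) = 7·123165 = 862155, we get q = 862155/7245 = 119.

119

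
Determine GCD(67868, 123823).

Euclid: 123823 = 1·67868 + 55955; 67868 = 1·55955 + 11913; 55955 = 4·11913 + 8303; 11913 = 1·8303 + 3610; 8303 = 2·3610 + 1083; 3610 = 3·1083 + 361; 1083 = 3·361 + 0. Last nonzero remainder: 361.

361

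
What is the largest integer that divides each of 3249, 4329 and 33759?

9

gcd(3249, 4329): 4329 = 1·3249 + 1080; 3249 = 3·1080 + 9; 1080 = 120·9 + 0 → 9
gcd(9, 33759): 33759 = 3751·9 + 0 → 9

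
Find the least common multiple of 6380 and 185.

6380 = 2² · 5 · 11 · 29; 185 = 5 · 37
max exponents: 2² · 5 · 11 · 29 · 37 = 236060

236060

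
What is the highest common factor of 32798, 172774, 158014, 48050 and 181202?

2

gcd(32798, 172774): 172774 = 5·32798 + 8784; 32798 = 3·8784 + 6446; 8784 = 1·6446 + 2338; 6446 = 2·2338 + 1770; 2338 = 1·1770 + 568; 1770 = 3·568 + 66; 568 = 8·66 + 40; 66 = 1·40 + 26; 40 = 1·26 + 14; 26 = 1·14 + 12; 14 = 1·12 + 2; 12 = 6·2 + 0 → 2
gcd(2, 158014): 158014 = 79007·2 + 0 → 2
gcd(2, 48050): 48050 = 24025·2 + 0 → 2
gcd(2, 181202): 181202 = 90601·2 + 0 → 2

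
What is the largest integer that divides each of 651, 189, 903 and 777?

21

gcd(651, 189): 651 = 3·189 + 84; 189 = 2·84 + 21; 84 = 4·21 + 0 → 21
gcd(21, 903): 903 = 43·21 + 0 → 21
gcd(21, 777): 777 = 37·21 + 0 → 21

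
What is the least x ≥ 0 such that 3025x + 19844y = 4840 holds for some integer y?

gcd(3025, 19844) = 121 (Euclid: 19844 = 6·3025 + 1694; 3025 = 1·1694 + 1331; 1694 = 1·1331 + 363; 1331 = 3·363 + 242; 363 = 1·242 + 121; 242 = 2·121 + 0), and 121 | 4840.
Extended Euclid: 3025·(-59) + 19844·(9) = 121. Scale by 40: x₀ = -2360.
General solution x = x₀ + 164t; reducing mod 164 gives x = 100 (and y = -15).

100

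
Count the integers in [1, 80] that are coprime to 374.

34

374 = 2·11·17. Inclusion–exclusion on these primes:
80 − ⌊80/2⌋ − ⌊80/11⌋ − ⌊80/17⌋ + ⌊80/22⌋ + ⌊80/34⌋ + ⌊80/187⌋ − ⌊80/374⌋ = 34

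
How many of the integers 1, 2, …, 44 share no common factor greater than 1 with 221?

Prime factors of 221: 13, 17. Count integers ≤ 44 divisible by none of them.
By inclusion–exclusion: 44 − ⌊44/13⌋ − ⌊44/17⌋ + ⌊44/221⌋ = 39.

39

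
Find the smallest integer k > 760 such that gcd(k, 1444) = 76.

gcd(k, 1444) = 76 forces 76 | k; write k = 76s. Then gcd(76s, 76·19) = 76·gcd(s, 19), so need gcd(s, 19) = 1.
76s > 760 gives s ≥ 11. The least s ≥ 11 coprime to 19 is 11, so k = 76·11 = 836.

836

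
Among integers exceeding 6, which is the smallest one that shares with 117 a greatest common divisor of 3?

gcd(a, 117) = 3 forces 3 | a; write a = 3s. Then gcd(3s, 3·39) = 3·gcd(s, 39), so need gcd(s, 39) = 1.
3s > 6 gives s ≥ 3. The least s ≥ 3 coprime to 39 is 4, so a = 3·4 = 12.

12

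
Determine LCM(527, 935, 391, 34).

1333310

527 = 17 · 31; 935 = 5 · 11 · 17; 391 = 17 · 23; 34 = 2 · 17
lcm takes max exponent of each prime: 2 · 5 · 11 · 17 · 23 · 31 = 1333310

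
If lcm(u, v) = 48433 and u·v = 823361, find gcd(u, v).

gcd·lcm = product, so gcd = 823361/48433 = 17.

17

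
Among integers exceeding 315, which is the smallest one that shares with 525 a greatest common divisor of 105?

420

gcd(t, 525) = 105 forces 105 | t; write t = 105s. Then gcd(105s, 105·5) = 105·gcd(s, 5), so need gcd(s, 5) = 1.
105s > 315 gives s ≥ 4. The least s ≥ 4 coprime to 5 is 4, so t = 105·4 = 420.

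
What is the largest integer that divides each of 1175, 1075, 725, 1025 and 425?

gcd(1175, 1075): 1175 = 1·1075 + 100; 1075 = 10·100 + 75; 100 = 1·75 + 25; 75 = 3·25 + 0 → 25
gcd(25, 725): 725 = 29·25 + 0 → 25
gcd(25, 1025): 1025 = 41·25 + 0 → 25
gcd(25, 425): 425 = 17·25 + 0 → 25

25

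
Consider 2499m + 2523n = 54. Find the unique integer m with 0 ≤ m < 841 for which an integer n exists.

208

Euclid: 2523 = 1·2499 + 24; 2499 = 104·24 + 3; 24 = 8·3 + 0 → gcd = 3; 54 = 3·18.
Back-substitution yields 2499·(105) + 2523·(-104) = 3, so one solution is m = 105·18 = 1890, n = -104·18 = -1872.
Solutions in m differ by 2523/3 = 841; the one in [0, 841) is 1890 mod 841 = 208.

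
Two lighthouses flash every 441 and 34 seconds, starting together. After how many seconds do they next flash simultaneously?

14994

441 = 3² · 7²; 34 = 2 · 17
max exponents: 2 · 3² · 7² · 17 = 14994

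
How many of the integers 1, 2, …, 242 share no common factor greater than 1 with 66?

74

Prime factors of 66: 2, 3, 11. Count integers ≤ 242 divisible by none of them.
By inclusion–exclusion: 242 − ⌊242/2⌋ − ⌊242/3⌋ − ⌊242/11⌋ + ⌊242/6⌋ + ⌊242/22⌋ + ⌊242/33⌋ − ⌊242/66⌋ = 74.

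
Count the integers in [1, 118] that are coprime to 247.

103

Prime factors of 247: 13, 19. Count integers ≤ 118 divisible by none of them.
By inclusion–exclusion: 118 − ⌊118/13⌋ − ⌊118/19⌋ + ⌊118/247⌋ = 103.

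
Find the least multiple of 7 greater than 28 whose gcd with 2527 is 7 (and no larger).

Multiples of 7 above 28: 7·5, 7·6, … . Need the cofactor coprime to 2527/7 = 361.
Checking s = 5, 6, … the first with gcd(s, 361) = 1 is s = 5, giving 35.

35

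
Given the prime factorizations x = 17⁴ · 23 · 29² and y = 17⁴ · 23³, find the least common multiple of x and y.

max exponent per prime: 17⁴ · 23³ · 29² = 854624205887

854624205887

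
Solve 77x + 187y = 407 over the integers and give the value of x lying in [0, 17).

Reduce mod 187: 77x ≡ 407 (mod 187). With g = gcd(77, 187) = 11 dividing 407, divide through: 7x ≡ 37 (mod 17).
Since gcd(7, 17) = 1, x ≡ 37·(7)⁻¹ ≡ 15 (mod 17). Smallest non-negative: 15.

15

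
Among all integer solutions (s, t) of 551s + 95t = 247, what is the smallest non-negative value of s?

2

Reduce mod 95: 551s ≡ 247 (mod 95). With g = gcd(551, 95) = 19 dividing 247, divide through: 29s ≡ 13 (mod 5).
Since gcd(29, 5) = 1, s ≡ 13·(29)⁻¹ ≡ 2 (mod 5). Smallest non-negative: 2.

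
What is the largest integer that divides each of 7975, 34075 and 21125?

gcd(7975, 34075): 34075 = 4·7975 + 2175; 7975 = 3·2175 + 1450; 2175 = 1·1450 + 725; 1450 = 2·725 + 0 → 725
gcd(725, 21125): 21125 = 29·725 + 100; 725 = 7·100 + 25; 100 = 4·25 + 0 → 25

25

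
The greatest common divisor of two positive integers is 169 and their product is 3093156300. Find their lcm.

Since gcd(a,b)·lcm(a,b) = ab, lcm = 3093156300/169 = 18302700.

18302700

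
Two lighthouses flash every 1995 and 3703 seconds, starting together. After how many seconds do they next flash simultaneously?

1055355

gcd first: 3703 = 1·1995 + 1708; 1995 = 1·1708 + 287; 1708 = 5·287 + 273; 287 = 1·273 + 14; 273 = 19·14 + 7; 14 = 2·7 + 0 → gcd = 7
lcm = 1995·3703/gcd = 7387485/7 = 1055355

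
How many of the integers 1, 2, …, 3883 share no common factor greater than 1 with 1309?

2848

Prime factors of 1309: 7, 11, 17. Count integers ≤ 3883 divisible by none of them.
By inclusion–exclusion: 3883 − ⌊3883/7⌋ − ⌊3883/11⌋ − ⌊3883/17⌋ + ⌊3883/77⌋ + ⌊3883/119⌋ + ⌊3883/187⌋ − ⌊3883/1309⌋ = 2848.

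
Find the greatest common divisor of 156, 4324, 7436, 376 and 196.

gcd(156, 4324): 4324 = 27·156 + 112; 156 = 1·112 + 44; 112 = 2·44 + 24; 44 = 1·24 + 20; 24 = 1·20 + 4; 20 = 5·4 + 0 → 4
gcd(4, 7436): 7436 = 1859·4 + 0 → 4
gcd(4, 376): 376 = 94·4 + 0 → 4
gcd(4, 196): 196 = 49·4 + 0 → 4

4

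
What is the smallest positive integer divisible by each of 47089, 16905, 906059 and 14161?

lcm(47089, 16905) = 47089·16905/gcd = 796039545/49 = 16245705
lcm(16245705, 906059) = 16245705·906059/gcd = 14719567226595/49 = 300399331155
lcm(300399331155, 14161) = 300399331155·14161/gcd = 4253954928485955/49 = 86815406703795

86815406703795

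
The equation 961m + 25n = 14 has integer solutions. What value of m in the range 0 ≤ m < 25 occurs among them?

24

Reduce mod 25: 961m ≡ 14 (mod 25). With g = gcd(961, 25) = 1 dividing 14, divide through: 961m ≡ 14 (mod 25).
Since gcd(961, 25) = 1, m ≡ 14·(961)⁻¹ ≡ 24 (mod 25). Smallest non-negative: 24.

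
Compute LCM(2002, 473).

86086

gcd first: 2002 = 4·473 + 110; 473 = 4·110 + 33; 110 = 3·33 + 11; 33 = 3·11 + 0 → gcd = 11
lcm = 2002·473/gcd = 946946/11 = 86086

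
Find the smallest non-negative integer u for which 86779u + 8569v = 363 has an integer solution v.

260

gcd(86779, 8569) = 11 (Euclid: 86779 = 10·8569 + 1089; 8569 = 7·1089 + 946; 1089 = 1·946 + 143; 946 = 6·143 + 88; 143 = 1·88 + 55; 88 = 1·55 + 33; 55 = 1·33 + 22; 33 = 1·22 + 11; 22 = 2·11 + 0), and 11 | 363.
Extended Euclid: 86779·(-299) + 8569·(3028) = 11. Scale by 33: u₀ = -9867.
General solution u = u₀ + 779t; reducing mod 779 gives u = 260 (and v = -2633).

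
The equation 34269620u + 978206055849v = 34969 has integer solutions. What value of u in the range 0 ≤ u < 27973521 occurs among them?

13672772

Reduce mod 978206055849: 34269620u ≡ 34969 (mod 978206055849). With g = gcd(34269620, 978206055849) = 34969 dividing 34969, divide through: 980u ≡ 1 (mod 27973521).
Since gcd(980, 27973521) = 1, u ≡ 1·(980)⁻¹ ≡ 13672772 (mod 27973521). Smallest non-negative: 13672772.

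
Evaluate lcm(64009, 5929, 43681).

lcm(64009, 5929) = 64009·5929/gcd = 379509361/121 = 3136441
lcm(3136441, 43681) = 3136441·43681/gcd = 137002879321/121 = 1132255201

1132255201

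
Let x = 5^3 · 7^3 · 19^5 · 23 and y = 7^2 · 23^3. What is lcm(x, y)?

max exponent per prime: 5^3 · 7^3 · 19^5 · 23^3 = 1291682113852375

1291682113852375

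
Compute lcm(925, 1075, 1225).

925 = 5² · 37; 1075 = 5² · 43; 1225 = 5² · 7²
lcm takes max exponent of each prime: 5² · 7² · 37 · 43 = 1948975

1948975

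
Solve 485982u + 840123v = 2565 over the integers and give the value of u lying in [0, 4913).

gcd(485982, 840123) = 171 (Euclid: 840123 = 1·485982 + 354141; 485982 = 1·354141 + 131841; 354141 = 2·131841 + 90459; 131841 = 1·90459 + 41382; 90459 = 2·41382 + 7695; 41382 = 5·7695 + 2907; 7695 = 2·2907 + 1881; 2907 = 1·1881 + 1026; 1881 = 1·1026 + 855; 1026 = 1·855 + 171; 855 = 5·171 + 0), and 171 | 2565.
Extended Euclid: 485982·(873) + 840123·(-505) = 171. Scale by 15: u₀ = 13095.
General solution u = u₀ + 4913t; reducing mod 4913 gives u = 3269 (and v = -1891).

3269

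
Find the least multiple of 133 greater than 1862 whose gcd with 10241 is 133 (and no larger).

10241 = 133·77. Any a with gcd(a, 10241) = 133 is a multiple of 133, say 133s, with s coprime to 77.
Need s > 1862/133, so s ≥ 15. First s ≥ 15 with gcd(s, 77) = 1 is s = 15. Thus a = 133·15 = 1995.

1995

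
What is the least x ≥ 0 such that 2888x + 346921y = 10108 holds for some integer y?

gcd(2888, 346921) = 361 (Euclid: 346921 = 120·2888 + 361; 2888 = 8·361 + 0), and 361 | 10108.
Extended Euclid: 2888·(-120) + 346921·(1) = 361. Scale by 28: x₀ = -3360.
General solution x = x₀ + 961t; reducing mod 961 gives x = 484 (and y = -4).

484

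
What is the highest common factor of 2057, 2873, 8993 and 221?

gcd(2057, 2873): 2873 = 1·2057 + 816; 2057 = 2·816 + 425; 816 = 1·425 + 391; 425 = 1·391 + 34; 391 = 11·34 + 17; 34 = 2·17 + 0 → 17
gcd(17, 8993): 8993 = 529·17 + 0 → 17
gcd(17, 221): 221 = 13·17 + 0 → 17

17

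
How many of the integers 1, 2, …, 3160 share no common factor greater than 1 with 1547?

2353

1547 = 7·13·17. Inclusion–exclusion on these primes:
3160 − ⌊3160/7⌋ − ⌊3160/13⌋ − ⌊3160/17⌋ + ⌊3160/91⌋ + ⌊3160/119⌋ + ⌊3160/221⌋ − ⌊3160/1547⌋ = 2353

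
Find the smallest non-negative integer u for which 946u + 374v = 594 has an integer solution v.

Euclid: 946 = 2·374 + 198; 374 = 1·198 + 176; 198 = 1·176 + 22; 176 = 8·22 + 0 → gcd = 22; 594 = 22·27.
Back-substitution yields 946·(2) + 374·(-5) = 22, so one solution is u = 2·27 = 54, v = -5·27 = -135.
Solutions in u differ by 374/22 = 17; the one in [0, 17) is 54 mod 17 = 3.

3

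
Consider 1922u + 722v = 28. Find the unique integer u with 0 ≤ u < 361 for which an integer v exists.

136

Reduce mod 722: 1922u ≡ 28 (mod 722). With g = gcd(1922, 722) = 2 dividing 28, divide through: 961u ≡ 14 (mod 361).
Since gcd(961, 361) = 1, u ≡ 14·(961)⁻¹ ≡ 136 (mod 361). Smallest non-negative: 136.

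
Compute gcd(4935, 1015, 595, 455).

35

gcd(4935, 1015): 4935 = 4·1015 + 875; 1015 = 1·875 + 140; 875 = 6·140 + 35; 140 = 4·35 + 0 → 35
gcd(35, 595): 595 = 17·35 + 0 → 35
gcd(35, 455): 455 = 13·35 + 0 → 35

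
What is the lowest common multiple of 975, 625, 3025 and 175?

20645625

975 = 3 · 5² · 13; 625 = 5⁴; 3025 = 5² · 11²; 175 = 5² · 7
lcm takes max exponent of each prime: 3 · 5⁴ · 7 · 11² · 13 = 20645625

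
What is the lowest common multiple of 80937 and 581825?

2770068825

80937 = 3² · 17 · 23²; 581825 = 5² · 17 · 37²
max exponents: 3² · 5² · 17 · 23² · 37² = 2770068825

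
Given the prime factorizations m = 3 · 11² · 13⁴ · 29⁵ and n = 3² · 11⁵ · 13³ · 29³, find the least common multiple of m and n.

849120515514765351

max exponent per prime: 3² · 11⁵ · 13⁴ · 29⁵ = 849120515514765351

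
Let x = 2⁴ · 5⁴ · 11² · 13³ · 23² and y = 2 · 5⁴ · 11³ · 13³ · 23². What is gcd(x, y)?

min exponent per shared prime: 2 · 5⁴ · 11² · 13³ · 23² = 175784716250

175784716250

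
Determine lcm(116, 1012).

116 = 2² · 29; 1012 = 2² · 11 · 23
max exponents: 2² · 11 · 23 · 29 = 29348

29348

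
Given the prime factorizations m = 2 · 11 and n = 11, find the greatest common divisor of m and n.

11

min exponent per shared prime: 11 = 11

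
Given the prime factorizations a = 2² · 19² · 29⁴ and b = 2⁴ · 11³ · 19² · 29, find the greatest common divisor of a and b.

41876

min exponent per shared prime: 2² · 19² · 29 = 41876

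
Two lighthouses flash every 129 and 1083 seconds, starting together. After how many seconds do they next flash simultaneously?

gcd first: 1083 = 8·129 + 51; 129 = 2·51 + 27; 51 = 1·27 + 24; 27 = 1·24 + 3; 24 = 8·3 + 0 → gcd = 3
lcm = 129·1083/gcd = 139707/3 = 46569

46569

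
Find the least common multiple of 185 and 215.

gcd first: 215 = 1·185 + 30; 185 = 6·30 + 5; 30 = 6·5 + 0 → gcd = 5
lcm = 185·215/gcd = 39775/5 = 7955

7955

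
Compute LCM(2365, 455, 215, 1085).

6671665

2365 = 5 · 11 · 43; 455 = 5 · 7 · 13; 215 = 5 · 43; 1085 = 5 · 7 · 31
lcm takes max exponent of each prime: 5 · 7 · 11 · 13 · 31 · 43 = 6671665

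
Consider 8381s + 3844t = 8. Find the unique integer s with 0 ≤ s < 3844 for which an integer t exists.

1004

Euclid: 8381 = 2·3844 + 693; 3844 = 5·693 + 379; 693 = 1·379 + 314; 379 = 1·314 + 65; 314 = 4·65 + 54; 65 = 1·54 + 11; 54 = 4·11 + 10; 11 = 1·10 + 1; 10 = 10·1 + 0 → gcd = 1; 8 = 1·8.
Back-substitution yields 8381·(-355) + 3844·(774) = 1, so one solution is s = -355·8 = -2840, t = 774·8 = 6192.
Solutions in s differ by 3844/1 = 3844; the one in [0, 3844) is -2840 mod 3844 = 1004.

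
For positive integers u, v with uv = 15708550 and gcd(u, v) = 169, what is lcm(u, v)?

Since gcd(u,v)·lcm(u,v) = uv, lcm = 15708550/169 = 92950.

92950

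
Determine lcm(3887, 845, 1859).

213785

3887 = 13² · 23; 845 = 5 · 13²; 1859 = 11 · 13²
lcm takes max exponent of each prime: 5 · 11 · 13² · 23 = 213785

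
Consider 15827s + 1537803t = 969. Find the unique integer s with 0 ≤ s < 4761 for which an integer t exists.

gcd(15827, 1537803) = 323 (Euclid: 1537803 = 97·15827 + 2584; 15827 = 6·2584 + 323; 2584 = 8·323 + 0), and 323 | 969.
Extended Euclid: 15827·(583) + 1537803·(-6) = 323. Scale by 3: s₀ = 1749.
General solution s = s₀ + 4761k; reducing mod 4761 gives s = 1749 (and t = -18).

1749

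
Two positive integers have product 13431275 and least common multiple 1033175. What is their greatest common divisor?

gcd·lcm = product, so gcd = 13431275/1033175 = 13.

13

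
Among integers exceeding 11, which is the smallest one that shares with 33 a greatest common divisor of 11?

gcd(k, 33) = 11 forces 11 | k; write k = 11s. Then gcd(11s, 11·3) = 11·gcd(s, 3), so need gcd(s, 3) = 1.
11s > 11 gives s ≥ 2. The least s ≥ 2 coprime to 3 is 2, so k = 11·2 = 22.

22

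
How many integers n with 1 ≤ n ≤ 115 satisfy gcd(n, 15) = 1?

61

15 = 3·5. Inclusion–exclusion on these primes:
115 − ⌊115/3⌋ − ⌊115/5⌋ + ⌊115/15⌋ = 61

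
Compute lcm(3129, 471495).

491769285

3129 = 3 · 7 · 149; 471495 = 3 · 5 · 17 · 43²
max exponents: 3 · 5 · 7 · 17 · 43² · 149 = 491769285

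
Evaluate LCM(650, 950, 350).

86450

650 = 2 · 5² · 13; 950 = 2 · 5² · 19; 350 = 2 · 5² · 7
lcm takes max exponent of each prime: 2 · 5² · 7 · 13 · 19 = 86450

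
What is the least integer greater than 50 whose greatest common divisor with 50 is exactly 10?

60

gcd(x, 50) = 10 forces 10 | x; write x = 10s. Then gcd(10s, 10·5) = 10·gcd(s, 5), so need gcd(s, 5) = 1.
10s > 50 gives s ≥ 6. The least s ≥ 6 coprime to 5 is 6, so x = 10·6 = 60.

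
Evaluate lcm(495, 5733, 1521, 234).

495 = 3² · 5 · 11; 5733 = 3² · 7² · 13; 1521 = 3² · 13²; 234 = 2 · 3² · 13
lcm takes max exponent of each prime: 2 · 3² · 5 · 7² · 11 · 13² = 8198190

8198190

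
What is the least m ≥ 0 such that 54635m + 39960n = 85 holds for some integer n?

4463

Euclid: 54635 = 1·39960 + 14675; 39960 = 2·14675 + 10610; 14675 = 1·10610 + 4065; 10610 = 2·4065 + 2480; 4065 = 1·2480 + 1585; 2480 = 1·1585 + 895; 1585 = 1·895 + 690; 895 = 1·690 + 205; 690 = 3·205 + 75; 205 = 2·75 + 55; 75 = 1·55 + 20; 55 = 2·20 + 15; 20 = 1·15 + 5; 15 = 3·5 + 0 → gcd = 5; 85 = 5·17.
Back-substitution yields 54635·(2143) + 39960·(-2930) = 5, so one solution is m = 2143·17 = 36431, n = -2930·17 = -49810.
Solutions in m differ by 39960/5 = 7992; the one in [0, 7992) is 36431 mod 7992 = 4463.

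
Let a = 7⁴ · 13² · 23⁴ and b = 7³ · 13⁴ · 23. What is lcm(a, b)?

19190085661201

max exponent per prime: 7⁴ · 13⁴ · 23⁴ = 19190085661201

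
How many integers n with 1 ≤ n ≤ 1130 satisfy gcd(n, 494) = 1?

494

Prime factors of 494: 2, 13, 19. Count integers ≤ 1130 divisible by none of them.
By inclusion–exclusion: 1130 − ⌊1130/2⌋ − ⌊1130/13⌋ − ⌊1130/19⌋ + ⌊1130/26⌋ + ⌊1130/38⌋ + ⌊1130/247⌋ − ⌊1130/494⌋ = 494.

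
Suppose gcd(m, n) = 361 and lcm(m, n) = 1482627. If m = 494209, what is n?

m·n = gcd·lcm = 361·1482627 = 535228347, so n = 535228347/494209 = 1083.

1083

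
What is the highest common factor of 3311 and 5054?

7

3311 = 7 · 11 · 43
5054 = 2 · 7 · 19²
Common: 7 = 7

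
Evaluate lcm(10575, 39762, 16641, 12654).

10575 = 3² · 5² · 47; 39762 = 2 · 3² · 47²; 16641 = 3² · 43²; 12654 = 2 · 3² · 19 · 37
lcm takes max exponent of each prime: 2 · 3² · 5² · 19 · 37 · 43² · 47² = 1292112910350

1292112910350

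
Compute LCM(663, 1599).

663 = 3 · 13 · 17; 1599 = 3 · 13 · 41
max exponents: 3 · 13 · 17 · 41 = 27183

27183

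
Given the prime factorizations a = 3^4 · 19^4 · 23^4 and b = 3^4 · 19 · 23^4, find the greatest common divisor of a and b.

min exponent per shared prime: 3^4 · 19 · 23^4 = 430675299

430675299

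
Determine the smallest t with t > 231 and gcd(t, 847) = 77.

gcd(t, 847) = 77 forces 77 | t; write t = 77s. Then gcd(77s, 77·11) = 77·gcd(s, 11), so need gcd(s, 11) = 1.
77s > 231 gives s ≥ 4. The least s ≥ 4 coprime to 11 is 4, so t = 77·4 = 308.

308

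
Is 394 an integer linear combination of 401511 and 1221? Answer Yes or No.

gcd(401511, 1221): 401511 = 328·1221 + 1023; 1221 = 1·1023 + 198; 1023 = 5·198 + 33; 198 = 6·33 + 0 → 33
33 does not divide 394, so a solution does not exist.

No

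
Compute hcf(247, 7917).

13

Euclid: 7917 = 32·247 + 13; 247 = 19·13 + 0. Last nonzero remainder: 13.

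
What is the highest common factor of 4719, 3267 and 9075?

363

4719 = 3 · 11² · 13; 3267 = 3³ · 11²; 9075 = 3 · 5² · 11²
gcd takes min exponent of each prime: 3 · 11² = 363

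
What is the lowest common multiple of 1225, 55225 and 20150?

1225 = 5² · 7²; 55225 = 5² · 47²; 20150 = 2 · 5² · 13 · 31
lcm takes max exponent of each prime: 2 · 5² · 7² · 13 · 31 · 47² = 2181056150

2181056150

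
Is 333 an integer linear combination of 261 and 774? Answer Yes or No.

By Bézout, 261u + 774v = 333 has integer solutions iff gcd(261, 774) | 333.
Euclid: 774 = 2·261 + 252; 261 = 1·252 + 9; 252 = 28·9 + 0. gcd = 9; 333 mod 9 = 0. Yes.

Yes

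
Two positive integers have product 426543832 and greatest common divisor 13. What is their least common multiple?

gcd·lcm = product, so lcm = 426543832/13 = 32811064.

32811064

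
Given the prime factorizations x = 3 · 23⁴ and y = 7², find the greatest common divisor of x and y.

min exponent per shared prime: (none) = 1

1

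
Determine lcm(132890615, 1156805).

181927251935

gcd first: 132890615 = 114·1156805 + 1014845; 1156805 = 1·1014845 + 141960; 1014845 = 7·141960 + 21125; 141960 = 6·21125 + 15210; 21125 = 1·15210 + 5915; 15210 = 2·5915 + 3380; 5915 = 1·3380 + 2535; 3380 = 1·2535 + 845; 2535 = 3·845 + 0 → gcd = 845
lcm = 132890615·1156805/gcd = 153728527885075/845 = 181927251935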